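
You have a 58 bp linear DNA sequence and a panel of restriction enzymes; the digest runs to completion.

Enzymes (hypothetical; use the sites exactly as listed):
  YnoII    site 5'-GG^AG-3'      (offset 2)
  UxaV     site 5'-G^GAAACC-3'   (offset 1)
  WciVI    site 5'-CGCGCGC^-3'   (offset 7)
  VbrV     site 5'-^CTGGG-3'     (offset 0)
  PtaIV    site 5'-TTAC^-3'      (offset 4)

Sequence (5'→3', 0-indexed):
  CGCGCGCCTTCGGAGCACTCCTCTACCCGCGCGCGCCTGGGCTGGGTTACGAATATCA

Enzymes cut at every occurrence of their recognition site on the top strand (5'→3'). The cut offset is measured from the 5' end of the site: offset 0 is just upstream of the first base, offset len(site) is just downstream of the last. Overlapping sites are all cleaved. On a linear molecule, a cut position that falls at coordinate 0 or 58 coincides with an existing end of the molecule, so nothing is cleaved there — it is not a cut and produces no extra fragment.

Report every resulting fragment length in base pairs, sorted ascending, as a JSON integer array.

Site scan:
  YnoII GGAG/2: at [11] ⇒ [13]
  UxaV (GGAAACC, off=1): no sites
  WciVI CGCGCGC/7: at [0, 27, 29] ⇒ [7, 34, 36]
  VbrV CTGGG/0: at [36, 41] ⇒ [36, 41]
  PtaIV TTAC/4: at [46] ⇒ [50]

Pooled cuts: [7, 13, 34, 36, 41, 50]

Fragments:
  [0,7): 7 bp
  [7,13): 6 bp
  [13,34): 21 bp
  [34,36): 2 bp
  [36,41): 5 bp
  [41,50): 9 bp
  [50,58): 8 bp

[2,5,6,7,8,9,21]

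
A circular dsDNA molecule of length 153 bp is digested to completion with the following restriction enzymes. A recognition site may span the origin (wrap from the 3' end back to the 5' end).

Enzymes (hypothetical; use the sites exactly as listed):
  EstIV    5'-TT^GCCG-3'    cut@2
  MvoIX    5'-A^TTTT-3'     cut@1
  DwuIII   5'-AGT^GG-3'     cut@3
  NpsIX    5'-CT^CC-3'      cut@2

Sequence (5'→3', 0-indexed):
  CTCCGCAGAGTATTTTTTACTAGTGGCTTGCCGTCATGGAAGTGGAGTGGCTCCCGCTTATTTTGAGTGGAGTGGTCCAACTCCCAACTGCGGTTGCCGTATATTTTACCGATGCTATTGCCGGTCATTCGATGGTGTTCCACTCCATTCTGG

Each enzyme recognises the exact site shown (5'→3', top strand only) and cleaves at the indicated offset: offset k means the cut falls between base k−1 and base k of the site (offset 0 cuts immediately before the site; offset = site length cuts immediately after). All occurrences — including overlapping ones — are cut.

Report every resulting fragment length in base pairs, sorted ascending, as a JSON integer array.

Per-enzyme occurrences:
  EstIV (TTGCCG, off=2): starts [27, 93, 117] → cuts [29, 95, 119]
  MvoIX (ATTTT, off=1): starts [11, 59, 102] → cuts [12, 60, 103]
  DwuIII (AGTGG, off=3): starts [21, 40, 45, 65, 70] → cuts [24, 43, 48, 68, 73]
  NpsIX (CTCC, off=2): starts [0, 50, 80, 142] → cuts [2, 52, 82, 144]

All cut coordinates (distinct, sorted): [2, 12, 24, 29, 43, 48, 52, 60, 68, 73, 82, 95, 103, 119, 144]

Fragments:
  2→12: 10 bp
  12→24: 12 bp
  24→29: 5 bp
  29→43: 14 bp
  43→48: 5 bp
  48→52: 4 bp
  52→60: 8 bp
  60→68: 8 bp
  68→73: 5 bp
  73→82: 9 bp
  82→95: 13 bp
  95→103: 8 bp
  103→119: 16 bp
  119→144: 25 bp
  144→2 (wrap): 153-144+2 = 11 bp

[4,5,5,5,8,8,8,9,10,11,12,13,14,16,25]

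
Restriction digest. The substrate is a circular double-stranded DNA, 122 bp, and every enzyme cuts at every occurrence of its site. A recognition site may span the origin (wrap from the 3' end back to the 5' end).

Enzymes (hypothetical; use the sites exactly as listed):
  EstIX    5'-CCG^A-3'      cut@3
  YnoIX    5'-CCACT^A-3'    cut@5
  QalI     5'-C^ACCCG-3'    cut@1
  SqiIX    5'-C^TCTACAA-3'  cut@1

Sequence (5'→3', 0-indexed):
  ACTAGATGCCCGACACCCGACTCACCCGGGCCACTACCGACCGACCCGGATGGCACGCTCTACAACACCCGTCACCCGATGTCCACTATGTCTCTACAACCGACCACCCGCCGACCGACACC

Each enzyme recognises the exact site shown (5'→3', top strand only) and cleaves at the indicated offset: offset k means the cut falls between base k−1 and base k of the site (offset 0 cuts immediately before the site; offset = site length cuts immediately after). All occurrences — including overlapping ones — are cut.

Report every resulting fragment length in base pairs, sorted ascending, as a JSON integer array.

[2,3,4,4,4,4,5,5,5,7,8,8,8,9,9,10,12,15]

Site scan:
  EstIX CCGA/3: at [9, 16, 36, 40, 75, 99, 110, 114] ⇒ [12, 19, 39, 43, 78, 102, 113, 117]
  YnoIX CCACTA/5: at [30, 82, 120] ⇒ [3, 35, 87]
  QalI CACCCG/1: at [13, 22, 65, 72, 104] ⇒ [14, 23, 66, 73, 105]
  SqiIX CTCTACAA/1: at [57, 91] ⇒ [58, 92]

Pooled cuts: [3, 12, 14, 19, 23, 35, 39, 43, 58, 66, 73, 78, 87, 92, 102, 105, 113, 117]

Fragments:
  3→12: 9 bp
  12→14: 2 bp
  14→19: 5 bp
  19→23: 4 bp
  23→35: 12 bp
  35→39: 4 bp
  39→43: 4 bp
  43→58: 15 bp
  58→66: 8 bp
  66→73: 7 bp
  73→78: 5 bp
  78→87: 9 bp
  87→92: 5 bp
  92→102: 10 bp
  102→105: 3 bp
  105→113: 8 bp
  113→117: 4 bp
  117→3 (wrap): 122-117+3 = 8 bp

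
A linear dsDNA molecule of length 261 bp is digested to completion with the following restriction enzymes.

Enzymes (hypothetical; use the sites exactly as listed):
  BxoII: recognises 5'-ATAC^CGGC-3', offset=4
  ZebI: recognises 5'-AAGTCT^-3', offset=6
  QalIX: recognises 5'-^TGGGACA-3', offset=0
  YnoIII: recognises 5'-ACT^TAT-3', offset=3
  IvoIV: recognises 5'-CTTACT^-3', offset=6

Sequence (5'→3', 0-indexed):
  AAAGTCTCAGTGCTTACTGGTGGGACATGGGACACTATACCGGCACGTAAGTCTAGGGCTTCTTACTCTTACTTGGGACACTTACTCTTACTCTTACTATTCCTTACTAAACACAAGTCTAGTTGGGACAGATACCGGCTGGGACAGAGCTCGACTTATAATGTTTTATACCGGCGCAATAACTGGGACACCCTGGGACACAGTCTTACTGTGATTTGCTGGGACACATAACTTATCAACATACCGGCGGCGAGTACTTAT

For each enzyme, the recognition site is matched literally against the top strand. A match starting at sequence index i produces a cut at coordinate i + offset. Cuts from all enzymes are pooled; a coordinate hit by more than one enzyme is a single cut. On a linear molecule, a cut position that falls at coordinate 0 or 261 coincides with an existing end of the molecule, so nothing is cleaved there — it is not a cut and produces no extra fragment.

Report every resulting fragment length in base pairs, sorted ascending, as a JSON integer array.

[2,3,3,4,6,6,6,7,7,9,10,10,11,11,12,12,12,13,13,13,14,14,14,15,17,17]

Site scan:
  BxoII ATACCGGC/4: at [36, 131, 167, 240] ⇒ [40, 135, 171, 244]
  ZebI AAGTCT/6: at [1, 48, 114] ⇒ [7, 54, 120]
  QalIX TGGGACA/0: at [20, 27, 73, 123, 139, 183, 193, 219] ⇒ [20, 27, 73, 123, 139, 183, 193, 219]
  YnoIII ACTTAT/3: at [153, 230, 255] ⇒ [156, 233, 258]
  IvoIV CTTACT/6: at [12, 61, 67, 80, 86, 92, 102, 204] ⇒ [18, 67, 73, 86, 92, 98, 108, 210]

All cut coordinates (distinct, sorted): [7, 18, 20, 27, 40, 54, 67, 73, 86, 92, 98, 108, 120, 123, 135, 139, 156, 171, 183, 193, 210, 219, 233, 244, 258]

Fragment lengths:
  [0,7): 7 bp
  [7,18): 11 bp
  [18,20): 2 bp
  [20,27): 7 bp
  [27,40): 13 bp
  [40,54): 14 bp
  [54,67): 13 bp
  [67,73): 6 bp
  [73,86): 13 bp
  [86,92): 6 bp
  [92,98): 6 bp
  [98,108): 10 bp
  [108,120): 12 bp
  [120,123): 3 bp
  [123,135): 12 bp
  [135,139): 4 bp
  [139,156): 17 bp
  [156,171): 15 bp
  [171,183): 12 bp
  [183,193): 10 bp
  [193,210): 17 bp
  [210,219): 9 bp
  [219,233): 14 bp
  [233,244): 11 bp
  [244,258): 14 bp
  [258,261): 3 bp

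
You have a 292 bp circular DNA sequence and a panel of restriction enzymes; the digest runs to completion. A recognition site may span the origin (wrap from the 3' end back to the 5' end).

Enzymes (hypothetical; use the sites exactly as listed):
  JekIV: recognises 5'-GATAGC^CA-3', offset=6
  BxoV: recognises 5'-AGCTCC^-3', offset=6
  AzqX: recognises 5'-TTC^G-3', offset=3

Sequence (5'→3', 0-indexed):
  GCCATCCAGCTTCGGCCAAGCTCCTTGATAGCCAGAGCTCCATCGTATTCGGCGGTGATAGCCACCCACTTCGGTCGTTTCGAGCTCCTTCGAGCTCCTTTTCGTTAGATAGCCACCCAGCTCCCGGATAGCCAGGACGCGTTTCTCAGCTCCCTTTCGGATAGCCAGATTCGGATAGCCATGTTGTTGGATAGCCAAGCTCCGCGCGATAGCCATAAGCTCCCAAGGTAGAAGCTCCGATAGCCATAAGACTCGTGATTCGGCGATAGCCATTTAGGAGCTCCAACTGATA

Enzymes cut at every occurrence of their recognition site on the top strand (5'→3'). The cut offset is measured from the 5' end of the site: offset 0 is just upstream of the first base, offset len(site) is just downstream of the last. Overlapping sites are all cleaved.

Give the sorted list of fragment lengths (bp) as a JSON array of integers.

Site scan:
  JekIV GATAGCCA/6: at [26, 56, 107, 126, 159, 173, 189, 207, 238, 264, 288] ⇒ [2, 32, 62, 113, 132, 165, 179, 195, 213, 244, 270]
  BxoV AGCTCC/6: at [18, 35, 82, 92, 118, 147, 197, 217, 232, 278] ⇒ [24, 41, 88, 98, 124, 153, 203, 223, 238, 284]
  AzqX TTCG/3: at [10, 47, 69, 78, 88, 100, 155, 169, 258] ⇒ [13, 50, 72, 81, 91, 103, 158, 172, 261]

All cut coordinates (distinct, sorted): [2, 13, 24, 32, 41, 50, 62, 72, 81, 88, 91, 98, 103, 113, 124, 132, 153, 158, 165, 172, 179, 195, 203, 213, 223, 238, 244, 261, 270, 284]

Fragments:
  2→13: 11 bp
  13→24: 11 bp
  24→32: 8 bp
  32→41: 9 bp
  41→50: 9 bp
  50→62: 12 bp
  62→72: 10 bp
  72→81: 9 bp
  81→88: 7 bp
  88→91: 3 bp
  91→98: 7 bp
  98→103: 5 bp
  103→113: 10 bp
  113→124: 11 bp
  124→132: 8 bp
  132→153: 21 bp
  153→158: 5 bp
  158→165: 7 bp
  165→172: 7 bp
  172→179: 7 bp
  179→195: 16 bp
  195→203: 8 bp
  203→213: 10 bp
  213→223: 10 bp
  223→238: 15 bp
  238→244: 6 bp
  244→261: 17 bp
  261→270: 9 bp
  270→284: 14 bp
  284→2 (wrap): 292-284+2 = 10 bp

[3,5,5,6,7,7,7,7,7,8,8,8,9,9,9,9,10,10,10,10,10,11,11,11,12,14,15,16,17,21]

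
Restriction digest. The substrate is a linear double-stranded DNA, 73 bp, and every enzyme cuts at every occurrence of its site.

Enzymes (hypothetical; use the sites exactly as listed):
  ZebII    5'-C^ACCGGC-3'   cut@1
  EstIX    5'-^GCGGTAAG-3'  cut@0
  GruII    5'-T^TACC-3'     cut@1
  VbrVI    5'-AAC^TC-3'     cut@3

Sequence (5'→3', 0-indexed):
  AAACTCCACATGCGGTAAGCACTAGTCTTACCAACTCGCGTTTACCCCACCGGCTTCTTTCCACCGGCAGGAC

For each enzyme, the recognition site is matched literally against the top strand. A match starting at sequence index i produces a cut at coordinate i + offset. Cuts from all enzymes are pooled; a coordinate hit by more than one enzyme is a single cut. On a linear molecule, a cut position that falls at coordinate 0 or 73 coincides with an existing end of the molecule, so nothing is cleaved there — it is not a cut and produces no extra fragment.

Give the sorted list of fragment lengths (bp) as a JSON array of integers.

[4,6,7,7,7,11,14,17]

Per-enzyme occurrences:
  ZebII (CACCGGC, off=1): starts [47, 61] → cuts [48, 62]
  EstIX (GCGGTAAG, off=0): starts [11] → cuts [11]
  GruII (TTACC, off=1): starts [27, 41] → cuts [28, 42]
  VbrVI (AACTC, off=3): starts [1, 32] → cuts [4, 35]

Pooled cuts: [4, 11, 28, 35, 42, 48, 62]

Fragments:
  [0,4): 4 bp
  [4,11): 7 bp
  [11,28): 17 bp
  [28,35): 7 bp
  [35,42): 7 bp
  [42,48): 6 bp
  [48,62): 14 bp
  [62,73): 11 bp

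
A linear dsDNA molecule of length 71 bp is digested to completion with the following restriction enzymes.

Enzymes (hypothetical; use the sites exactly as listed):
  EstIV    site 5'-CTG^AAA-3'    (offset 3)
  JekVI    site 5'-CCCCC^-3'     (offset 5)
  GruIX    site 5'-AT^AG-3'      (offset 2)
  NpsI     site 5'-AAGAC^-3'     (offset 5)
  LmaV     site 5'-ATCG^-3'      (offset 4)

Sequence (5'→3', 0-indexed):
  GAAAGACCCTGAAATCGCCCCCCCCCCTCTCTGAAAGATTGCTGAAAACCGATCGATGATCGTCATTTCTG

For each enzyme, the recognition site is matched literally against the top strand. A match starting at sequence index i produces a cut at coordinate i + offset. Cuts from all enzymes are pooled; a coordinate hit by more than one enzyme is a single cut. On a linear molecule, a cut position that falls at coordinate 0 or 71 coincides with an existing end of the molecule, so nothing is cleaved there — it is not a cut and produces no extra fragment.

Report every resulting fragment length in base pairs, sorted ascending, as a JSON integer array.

Per-enzyme occurrences:
  EstIV CTGAAA/3: at [8, 30, 41] ⇒ [11, 33, 44]
  JekVI CCCCC/5: at [17, 18, 19, 20, 21, 22] ⇒ [22, 23, 24, 25, 26, 27]
  GruIX (ATAG, off=2): no sites
  NpsI AAGAC/5: at [2] ⇒ [7]
  LmaV ATCG/4: at [13, 51, 58] ⇒ [17, 55, 62]

Pooled cuts: [7, 11, 17, 22, 23, 24, 25, 26, 27, 33, 44, 55, 62]

Fragment lengths:
  [0,7): 7 bp
  [7,11): 4 bp
  [11,17): 6 bp
  [17,22): 5 bp
  [22,23): 1 bp
  [23,24): 1 bp
  [24,25): 1 bp
  [25,26): 1 bp
  [26,27): 1 bp
  [27,33): 6 bp
  [33,44): 11 bp
  [44,55): 11 bp
  [55,62): 7 bp
  [62,71): 9 bp

[1,1,1,1,1,4,5,6,6,7,7,9,11,11]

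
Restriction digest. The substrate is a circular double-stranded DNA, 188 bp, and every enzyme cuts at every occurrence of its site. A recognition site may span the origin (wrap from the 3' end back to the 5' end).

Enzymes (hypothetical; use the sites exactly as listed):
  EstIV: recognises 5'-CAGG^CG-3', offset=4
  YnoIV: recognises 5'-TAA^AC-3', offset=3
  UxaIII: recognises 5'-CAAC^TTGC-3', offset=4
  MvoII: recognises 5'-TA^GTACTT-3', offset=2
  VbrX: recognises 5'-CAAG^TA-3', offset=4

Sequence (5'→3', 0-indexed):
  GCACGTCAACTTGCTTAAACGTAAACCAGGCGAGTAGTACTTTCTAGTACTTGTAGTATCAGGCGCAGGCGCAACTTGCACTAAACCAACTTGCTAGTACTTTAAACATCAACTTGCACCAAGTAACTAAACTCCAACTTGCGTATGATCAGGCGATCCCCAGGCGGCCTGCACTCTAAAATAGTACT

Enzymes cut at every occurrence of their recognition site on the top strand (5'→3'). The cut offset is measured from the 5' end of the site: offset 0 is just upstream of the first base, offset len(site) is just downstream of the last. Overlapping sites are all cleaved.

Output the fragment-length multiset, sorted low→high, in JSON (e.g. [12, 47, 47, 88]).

Site scan:
  EstIV CAGGCG/4: at [26, 59, 65, 149, 160] ⇒ [30, 63, 69, 153, 164]
  YnoIV TAAAC/3: at [15, 21, 81, 102, 127] ⇒ [18, 24, 84, 105, 130]
  UxaIII CAACTTGC/4: at [6, 71, 86, 109, 134] ⇒ [10, 75, 90, 113, 138]
  MvoII TAGTACTT/2: at [34, 44, 94] ⇒ [36, 46, 96]
  VbrX CAAGTA/4: at [119] ⇒ [123]

Pooled cuts: [10, 18, 24, 30, 36, 46, 63, 69, 75, 84, 90, 96, 105, 113, 123, 130, 138, 153, 164]

Fragment lengths:
  10→18: 8 bp
  18→24: 6 bp
  24→30: 6 bp
  30→36: 6 bp
  36→46: 10 bp
  46→63: 17 bp
  63→69: 6 bp
  69→75: 6 bp
  75→84: 9 bp
  84→90: 6 bp
  90→96: 6 bp
  96→105: 9 bp
  105→113: 8 bp
  113→123: 10 bp
  123→130: 7 bp
  130→138: 8 bp
  138→153: 15 bp
  153→164: 11 bp
  164→10 (wrap): 188-164+10 = 34 bp

[6,6,6,6,6,6,6,7,8,8,8,9,9,10,10,11,15,17,34]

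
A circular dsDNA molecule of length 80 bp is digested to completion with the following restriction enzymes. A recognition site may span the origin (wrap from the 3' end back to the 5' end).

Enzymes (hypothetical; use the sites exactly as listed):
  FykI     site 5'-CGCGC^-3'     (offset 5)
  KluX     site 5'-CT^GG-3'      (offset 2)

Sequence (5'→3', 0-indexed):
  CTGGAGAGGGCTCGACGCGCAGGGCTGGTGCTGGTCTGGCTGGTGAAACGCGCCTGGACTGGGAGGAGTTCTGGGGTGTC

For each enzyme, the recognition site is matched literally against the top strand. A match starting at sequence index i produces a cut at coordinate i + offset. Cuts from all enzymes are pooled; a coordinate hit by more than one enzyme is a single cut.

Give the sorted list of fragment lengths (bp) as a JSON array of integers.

Per-enzyme occurrences:
  FykI CGCGC/5: at [15, 48] ⇒ [20, 53]
  KluX CTGG/2: at [0, 24, 30, 35, 39, 53, 58, 70] ⇒ [2, 26, 32, 37, 41, 55, 60, 72]

All cut coordinates (distinct, sorted): [2, 20, 26, 32, 37, 41, 53, 55, 60, 72]

Fragments:
  2→20: 18 bp
  20→26: 6 bp
  26→32: 6 bp
  32→37: 5 bp
  37→41: 4 bp
  41→53: 12 bp
  53→55: 2 bp
  55→60: 5 bp
  60→72: 12 bp
  72→2 (wrap): 80-72+2 = 10 bp

[2,4,5,5,6,6,10,12,12,18]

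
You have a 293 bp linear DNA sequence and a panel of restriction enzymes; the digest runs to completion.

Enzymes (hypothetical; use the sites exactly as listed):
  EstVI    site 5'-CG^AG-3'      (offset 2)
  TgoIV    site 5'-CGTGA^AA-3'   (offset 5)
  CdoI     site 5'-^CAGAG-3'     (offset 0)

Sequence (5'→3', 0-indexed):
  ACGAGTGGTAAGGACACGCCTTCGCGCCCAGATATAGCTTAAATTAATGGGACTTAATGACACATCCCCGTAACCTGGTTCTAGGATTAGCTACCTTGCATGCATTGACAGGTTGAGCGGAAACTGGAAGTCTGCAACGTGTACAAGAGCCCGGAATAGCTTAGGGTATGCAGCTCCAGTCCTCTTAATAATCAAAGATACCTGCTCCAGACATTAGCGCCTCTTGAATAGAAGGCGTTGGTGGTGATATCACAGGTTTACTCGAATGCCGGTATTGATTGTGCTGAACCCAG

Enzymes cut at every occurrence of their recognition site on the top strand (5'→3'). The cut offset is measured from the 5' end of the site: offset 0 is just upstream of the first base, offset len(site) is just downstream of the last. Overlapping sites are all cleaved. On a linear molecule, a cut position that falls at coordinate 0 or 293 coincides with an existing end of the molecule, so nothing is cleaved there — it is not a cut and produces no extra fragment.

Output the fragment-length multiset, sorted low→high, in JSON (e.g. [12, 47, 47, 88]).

[3,290]

Scan for sites:
  EstVI CGAG/2: at [1] ⇒ [3]
  TgoIV (CGTGAAA, off=5): no sites
  CdoI (CAGAG, off=0): no sites

Pooled cuts: [3]

Fragment lengths:
  [0,3): 3 bp
  [3,293): 290 bp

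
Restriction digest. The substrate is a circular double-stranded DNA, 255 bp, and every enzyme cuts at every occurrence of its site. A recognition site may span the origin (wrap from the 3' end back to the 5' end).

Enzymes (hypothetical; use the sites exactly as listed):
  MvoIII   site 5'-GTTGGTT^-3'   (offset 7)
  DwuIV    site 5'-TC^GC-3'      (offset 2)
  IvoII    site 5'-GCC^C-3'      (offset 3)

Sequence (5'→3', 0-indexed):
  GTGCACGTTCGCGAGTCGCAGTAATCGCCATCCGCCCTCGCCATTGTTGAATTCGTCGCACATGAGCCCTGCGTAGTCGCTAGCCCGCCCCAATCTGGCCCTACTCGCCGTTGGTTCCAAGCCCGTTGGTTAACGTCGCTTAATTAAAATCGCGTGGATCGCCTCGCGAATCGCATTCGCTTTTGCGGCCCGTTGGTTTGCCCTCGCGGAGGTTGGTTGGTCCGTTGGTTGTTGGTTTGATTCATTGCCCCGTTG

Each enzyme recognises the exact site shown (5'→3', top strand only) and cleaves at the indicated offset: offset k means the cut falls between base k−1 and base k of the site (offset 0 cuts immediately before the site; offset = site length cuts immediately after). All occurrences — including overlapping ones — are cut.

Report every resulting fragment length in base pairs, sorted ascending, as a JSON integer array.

[3,3,4,4,5,6,6,6,7,7,7,7,7,8,8,9,9,10,10,10,11,11,12,12,12,13,14,16,18]

Scan for sites:
  MvoIII (GTTGGTT, off=7): starts [109, 124, 191, 211, 223, 230] → cuts [116, 131, 198, 218, 230, 237]
  DwuIV (TCGC, off=2): starts [8, 15, 24, 37, 55, 76, 104, 135, 149, 158, 163, 170, 176, 203] → cuts [10, 17, 26, 39, 57, 78, 106, 137, 151, 160, 165, 172, 178, 205]
  IvoII (GCCC, off=3): starts [33, 65, 82, 86, 97, 120, 187, 199, 246] → cuts [36, 68, 85, 89, 100, 123, 190, 202, 249]

All cut coordinates (distinct, sorted): [10, 17, 26, 36, 39, 57, 68, 78, 85, 89, 100, 106, 116, 123, 131, 137, 151, 160, 165, 172, 178, 190, 198, 202, 205, 218, 230, 237, 249]

Fragment lengths:
  10→17: 7 bp
  17→26: 9 bp
  26→36: 10 bp
  36→39: 3 bp
  39→57: 18 bp
  57→68: 11 bp
  68→78: 10 bp
  78→85: 7 bp
  85→89: 4 bp
  89→100: 11 bp
  100→106: 6 bp
  106→116: 10 bp
  116→123: 7 bp
  123→131: 8 bp
  131→137: 6 bp
  137→151: 14 bp
  151→160: 9 bp
  160→165: 5 bp
  165→172: 7 bp
  172→178: 6 bp
  178→190: 12 bp
  190→198: 8 bp
  198→202: 4 bp
  202→205: 3 bp
  205→218: 13 bp
  218→230: 12 bp
  230→237: 7 bp
  237→249: 12 bp
  249→10 (wrap): 255-249+10 = 16 bp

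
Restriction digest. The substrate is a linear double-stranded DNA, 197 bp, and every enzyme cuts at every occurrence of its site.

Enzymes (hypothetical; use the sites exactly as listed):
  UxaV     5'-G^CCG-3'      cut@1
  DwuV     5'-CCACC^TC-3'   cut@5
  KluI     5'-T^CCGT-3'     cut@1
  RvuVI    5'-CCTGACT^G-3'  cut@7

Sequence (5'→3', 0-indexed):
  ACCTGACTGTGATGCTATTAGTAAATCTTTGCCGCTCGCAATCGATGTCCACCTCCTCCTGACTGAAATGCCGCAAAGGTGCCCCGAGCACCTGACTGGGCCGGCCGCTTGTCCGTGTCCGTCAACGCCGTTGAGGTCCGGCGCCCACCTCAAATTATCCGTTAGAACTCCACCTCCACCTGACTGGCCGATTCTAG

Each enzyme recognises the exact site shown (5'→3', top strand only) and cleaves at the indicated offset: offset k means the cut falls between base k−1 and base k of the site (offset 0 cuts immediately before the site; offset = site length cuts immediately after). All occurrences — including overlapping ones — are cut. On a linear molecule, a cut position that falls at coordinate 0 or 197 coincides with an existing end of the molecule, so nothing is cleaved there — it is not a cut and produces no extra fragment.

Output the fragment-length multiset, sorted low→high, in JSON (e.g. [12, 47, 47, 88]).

Scan for sites:
  UxaV GCCG/1: at [30, 69, 99, 103, 126, 186] ⇒ [31, 70, 100, 104, 127, 187]
  DwuV CCACCTC/5: at [48, 144, 169] ⇒ [53, 149, 174]
  KluI TCCGT/1: at [111, 117, 157] ⇒ [112, 118, 158]
  RvuVI CCTGACTG/7: at [1, 57, 90, 178] ⇒ [8, 64, 97, 185]

All cut coordinates (distinct, sorted): [8, 31, 53, 64, 70, 97, 100, 104, 112, 118, 127, 149, 158, 174, 185, 187]

Fragment lengths:
  [0,8): 8 bp
  [8,31): 23 bp
  [31,53): 22 bp
  [53,64): 11 bp
  [64,70): 6 bp
  [70,97): 27 bp
  [97,100): 3 bp
  [100,104): 4 bp
  [104,112): 8 bp
  [112,118): 6 bp
  [118,127): 9 bp
  [127,149): 22 bp
  [149,158): 9 bp
  [158,174): 16 bp
  [174,185): 11 bp
  [185,187): 2 bp
  [187,197): 10 bp

[2,3,4,6,6,8,8,9,9,10,11,11,16,22,22,23,27]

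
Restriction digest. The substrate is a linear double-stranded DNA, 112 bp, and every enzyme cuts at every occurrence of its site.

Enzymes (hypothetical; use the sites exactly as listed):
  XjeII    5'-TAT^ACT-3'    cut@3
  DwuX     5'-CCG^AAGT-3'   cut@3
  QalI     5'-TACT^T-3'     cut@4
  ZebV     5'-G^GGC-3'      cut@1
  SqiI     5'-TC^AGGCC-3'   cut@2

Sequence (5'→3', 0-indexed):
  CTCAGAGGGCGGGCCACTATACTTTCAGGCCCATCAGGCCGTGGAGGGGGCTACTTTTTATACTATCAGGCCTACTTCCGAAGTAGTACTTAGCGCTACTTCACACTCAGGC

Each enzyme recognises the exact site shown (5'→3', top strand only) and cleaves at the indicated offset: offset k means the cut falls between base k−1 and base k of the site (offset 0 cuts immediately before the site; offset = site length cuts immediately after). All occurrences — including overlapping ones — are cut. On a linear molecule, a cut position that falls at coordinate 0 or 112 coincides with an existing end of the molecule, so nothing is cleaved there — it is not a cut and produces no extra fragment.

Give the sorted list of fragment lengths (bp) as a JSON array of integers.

Per-enzyme occurrences:
  XjeII TATACT/3: at [17, 58] ⇒ [20, 61]
  DwuX CCGAAGT/3: at [77] ⇒ [80]
  QalI TACTT/4: at [19, 51, 72, 86, 96] ⇒ [23, 55, 76, 90, 100]
  ZebV GGGC/1: at [6, 10, 47] ⇒ [7, 11, 48]
  SqiI TCAGGCC/2: at [24, 33, 65] ⇒ [26, 35, 67]

Pooled cuts: [7, 11, 20, 23, 26, 35, 48, 55, 61, 67, 76, 80, 90, 100]

Fragments:
  [0,7): 7 bp
  [7,11): 4 bp
  [11,20): 9 bp
  [20,23): 3 bp
  [23,26): 3 bp
  [26,35): 9 bp
  [35,48): 13 bp
  [48,55): 7 bp
  [55,61): 6 bp
  [61,67): 6 bp
  [67,76): 9 bp
  [76,80): 4 bp
  [80,90): 10 bp
  [90,100): 10 bp
  [100,112): 12 bp

[3,3,4,4,6,6,7,7,9,9,9,10,10,12,13]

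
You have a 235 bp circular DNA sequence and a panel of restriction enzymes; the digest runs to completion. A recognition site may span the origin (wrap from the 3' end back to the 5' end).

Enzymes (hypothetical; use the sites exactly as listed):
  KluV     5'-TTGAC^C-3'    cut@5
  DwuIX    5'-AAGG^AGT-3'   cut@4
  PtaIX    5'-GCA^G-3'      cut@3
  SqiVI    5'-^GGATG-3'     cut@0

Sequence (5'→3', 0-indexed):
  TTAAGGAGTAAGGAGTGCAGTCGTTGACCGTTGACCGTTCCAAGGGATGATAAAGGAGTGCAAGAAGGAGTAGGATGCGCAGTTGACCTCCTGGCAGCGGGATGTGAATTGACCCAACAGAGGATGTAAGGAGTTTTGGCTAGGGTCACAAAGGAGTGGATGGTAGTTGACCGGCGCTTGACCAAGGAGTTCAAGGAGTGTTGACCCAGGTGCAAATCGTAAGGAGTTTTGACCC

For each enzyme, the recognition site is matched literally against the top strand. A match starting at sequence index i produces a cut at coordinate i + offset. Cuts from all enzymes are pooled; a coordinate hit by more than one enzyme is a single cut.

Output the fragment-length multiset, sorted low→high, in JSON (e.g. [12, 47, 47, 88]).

[3,3,4,5,6,6,7,7,8,8,9,9,9,9,9,9,9,10,11,12,12,14,14,19,23]

Per-enzyme occurrences:
  KluV TTGACC/5: at [23, 30, 82, 108, 166, 177, 200, 228] ⇒ [28, 35, 87, 113, 171, 182, 205, 233]
  DwuIX AAGGAGT/4: at [2, 9, 52, 64, 127, 150, 183, 192, 220] ⇒ [6, 13, 56, 68, 131, 154, 187, 196, 224]
  PtaIX GCAG/3: at [16, 78, 93] ⇒ [19, 81, 96]
  SqiVI GGATG/0: at [44, 72, 99, 121, 157] ⇒ [44, 72, 99, 121, 157]

Pooled cuts: [6, 13, 19, 28, 35, 44, 56, 68, 72, 81, 87, 96, 99, 113, 121, 131, 154, 157, 171, 182, 187, 196, 205, 224, 233]

Fragments:
  6→13: 7 bp
  13→19: 6 bp
  19→28: 9 bp
  28→35: 7 bp
  35→44: 9 bp
  44→56: 12 bp
  56→68: 12 bp
  68→72: 4 bp
  72→81: 9 bp
  81→87: 6 bp
  87→96: 9 bp
  96→99: 3 bp
  99→113: 14 bp
  113→121: 8 bp
  121→131: 10 bp
  131→154: 23 bp
  154→157: 3 bp
  157→171: 14 bp
  171→182: 11 bp
  182→187: 5 bp
  187→196: 9 bp
  196→205: 9 bp
  205→224: 19 bp
  224→233: 9 bp
  233→6 (wrap): 235-233+6 = 8 bp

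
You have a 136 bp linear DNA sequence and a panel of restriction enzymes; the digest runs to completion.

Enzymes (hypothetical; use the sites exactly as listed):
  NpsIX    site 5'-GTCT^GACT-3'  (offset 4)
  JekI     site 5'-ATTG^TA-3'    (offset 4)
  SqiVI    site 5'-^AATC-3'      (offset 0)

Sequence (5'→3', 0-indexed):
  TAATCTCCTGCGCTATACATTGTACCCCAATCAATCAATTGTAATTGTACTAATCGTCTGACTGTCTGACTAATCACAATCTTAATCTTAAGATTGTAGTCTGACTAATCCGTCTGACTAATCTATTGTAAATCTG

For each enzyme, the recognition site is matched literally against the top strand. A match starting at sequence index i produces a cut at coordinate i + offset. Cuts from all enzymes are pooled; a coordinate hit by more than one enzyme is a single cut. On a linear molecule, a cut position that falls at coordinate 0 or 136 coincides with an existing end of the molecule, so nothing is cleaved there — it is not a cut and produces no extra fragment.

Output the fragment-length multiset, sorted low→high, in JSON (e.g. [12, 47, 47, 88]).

Per-enzyme occurrences:
  NpsIX GTCTGACT/4: at [55, 63, 98, 111] ⇒ [59, 67, 102, 115]
  JekI ATTGTA/4: at [18, 37, 43, 92, 124] ⇒ [22, 41, 47, 96, 128]
  SqiVI AATC/0: at [1, 28, 32, 51, 71, 77, 83, 106, 119, 130] ⇒ [1, 28, 32, 51, 71, 77, 83, 106, 119, 130]

Pooled cuts: [1, 22, 28, 32, 41, 47, 51, 59, 67, 71, 77, 83, 96, 102, 106, 115, 119, 128, 130]

Fragment lengths:
  [0,1): 1 bp
  [1,22): 21 bp
  [22,28): 6 bp
  [28,32): 4 bp
  [32,41): 9 bp
  [41,47): 6 bp
  [47,51): 4 bp
  [51,59): 8 bp
  [59,67): 8 bp
  [67,71): 4 bp
  [71,77): 6 bp
  [77,83): 6 bp
  [83,96): 13 bp
  [96,102): 6 bp
  [102,106): 4 bp
  [106,115): 9 bp
  [115,119): 4 bp
  [119,128): 9 bp
  [128,130): 2 bp
  [130,136): 6 bp

[1,2,4,4,4,4,4,6,6,6,6,6,6,8,8,9,9,9,13,21]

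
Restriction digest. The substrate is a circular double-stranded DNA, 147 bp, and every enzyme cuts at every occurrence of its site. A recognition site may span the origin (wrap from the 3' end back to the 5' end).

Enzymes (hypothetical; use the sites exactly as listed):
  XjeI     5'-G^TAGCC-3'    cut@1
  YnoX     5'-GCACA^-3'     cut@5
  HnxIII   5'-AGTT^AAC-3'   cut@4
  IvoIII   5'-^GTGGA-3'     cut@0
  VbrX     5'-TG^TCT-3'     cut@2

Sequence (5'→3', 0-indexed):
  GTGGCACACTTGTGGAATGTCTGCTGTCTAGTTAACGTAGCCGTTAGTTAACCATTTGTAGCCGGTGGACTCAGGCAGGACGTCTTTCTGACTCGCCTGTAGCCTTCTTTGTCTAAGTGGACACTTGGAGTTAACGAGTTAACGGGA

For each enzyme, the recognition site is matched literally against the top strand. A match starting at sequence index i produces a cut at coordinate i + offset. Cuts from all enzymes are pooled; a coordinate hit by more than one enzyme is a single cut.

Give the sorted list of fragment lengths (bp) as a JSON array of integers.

Site scan:
  XjeI GTAGCC/1: at [36, 57, 98] ⇒ [37, 58, 99]
  YnoX GCACA/5: at [3] ⇒ [8]
  HnxIII AGTTAAC/4: at [29, 45, 128, 136] ⇒ [33, 49, 132, 140]
  IvoIII GTGGA/0: at [11, 64, 116] ⇒ [11, 64, 116]
  VbrX TGTCT/2: at [17, 24, 109] ⇒ [19, 26, 111]

Pooled cuts: [8, 11, 19, 26, 33, 37, 49, 58, 64, 99, 111, 116, 132, 140]

Fragment lengths:
  8→11: 3 bp
  11→19: 8 bp
  19→26: 7 bp
  26→33: 7 bp
  33→37: 4 bp
  37→49: 12 bp
  49→58: 9 bp
  58→64: 6 bp
  64→99: 35 bp
  99→111: 12 bp
  111→116: 5 bp
  116→132: 16 bp
  132→140: 8 bp
  140→8 (wrap): 147-140+8 = 15 bp

[3,4,5,6,7,7,8,8,9,12,12,15,16,35]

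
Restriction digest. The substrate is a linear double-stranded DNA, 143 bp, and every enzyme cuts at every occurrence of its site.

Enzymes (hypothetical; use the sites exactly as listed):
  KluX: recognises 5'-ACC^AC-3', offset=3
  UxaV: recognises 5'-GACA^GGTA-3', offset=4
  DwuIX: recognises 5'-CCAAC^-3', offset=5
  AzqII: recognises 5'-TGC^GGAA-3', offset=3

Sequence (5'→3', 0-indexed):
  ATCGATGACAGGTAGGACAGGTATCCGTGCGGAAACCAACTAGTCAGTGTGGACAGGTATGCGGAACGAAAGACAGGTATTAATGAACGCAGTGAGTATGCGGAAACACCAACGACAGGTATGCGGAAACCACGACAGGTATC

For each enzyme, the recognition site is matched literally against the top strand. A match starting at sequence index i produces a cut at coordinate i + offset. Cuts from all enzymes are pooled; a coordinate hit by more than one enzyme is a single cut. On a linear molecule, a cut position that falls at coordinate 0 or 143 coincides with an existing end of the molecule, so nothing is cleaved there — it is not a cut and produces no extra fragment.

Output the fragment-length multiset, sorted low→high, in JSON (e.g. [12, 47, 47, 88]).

[4,6,6,7,7,7,9,10,10,11,12,13,15,26]

Scan for sites:
  KluX ACCAC/3: at [128] ⇒ [131]
  UxaV GACAGGTA/4: at [6, 15, 51, 71, 113, 133] ⇒ [10, 19, 55, 75, 117, 137]
  DwuIX CCAAC/5: at [35, 108] ⇒ [40, 113]
  AzqII TGCGGAA/3: at [27, 59, 98, 121] ⇒ [30, 62, 101, 124]

All cut coordinates (distinct, sorted): [10, 19, 30, 40, 55, 62, 75, 101, 113, 117, 124, 131, 137]

Fragments:
  [0,10): 10 bp
  [10,19): 9 bp
  [19,30): 11 bp
  [30,40): 10 bp
  [40,55): 15 bp
  [55,62): 7 bp
  [62,75): 13 bp
  [75,101): 26 bp
  [101,113): 12 bp
  [113,117): 4 bp
  [117,124): 7 bp
  [124,131): 7 bp
  [131,137): 6 bp
  [137,143): 6 bp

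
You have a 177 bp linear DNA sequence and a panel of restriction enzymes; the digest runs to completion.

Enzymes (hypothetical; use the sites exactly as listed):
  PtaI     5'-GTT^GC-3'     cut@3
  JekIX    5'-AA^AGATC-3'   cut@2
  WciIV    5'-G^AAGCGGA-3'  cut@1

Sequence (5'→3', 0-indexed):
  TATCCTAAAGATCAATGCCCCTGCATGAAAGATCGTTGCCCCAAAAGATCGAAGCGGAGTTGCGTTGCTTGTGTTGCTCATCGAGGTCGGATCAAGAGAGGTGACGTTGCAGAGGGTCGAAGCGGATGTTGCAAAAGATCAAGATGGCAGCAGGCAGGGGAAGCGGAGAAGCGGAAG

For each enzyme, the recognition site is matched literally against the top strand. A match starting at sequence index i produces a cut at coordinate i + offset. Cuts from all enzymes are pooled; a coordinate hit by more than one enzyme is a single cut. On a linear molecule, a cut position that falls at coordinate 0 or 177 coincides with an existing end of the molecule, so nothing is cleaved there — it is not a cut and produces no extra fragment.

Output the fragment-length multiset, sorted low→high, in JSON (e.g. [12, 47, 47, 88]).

Scan for sites:
  PtaI (GTTGC, off=3): starts [34, 58, 63, 72, 105, 127] → cuts [37, 61, 66, 75, 108, 130]
  JekIX (AAAGATC, off=2): starts [6, 27, 43, 133] → cuts [8, 29, 45, 135]
  WciIV (GAAGCGGA, off=1): starts [50, 118, 159, 167] → cuts [51, 119, 160, 168]

All cut coordinates (distinct, sorted): [8, 29, 37, 45, 51, 61, 66, 75, 108, 119, 130, 135, 160, 168]

Fragments:
  [0,8): 8 bp
  [8,29): 21 bp
  [29,37): 8 bp
  [37,45): 8 bp
  [45,51): 6 bp
  [51,61): 10 bp
  [61,66): 5 bp
  [66,75): 9 bp
  [75,108): 33 bp
  [108,119): 11 bp
  [119,130): 11 bp
  [130,135): 5 bp
  [135,160): 25 bp
  [160,168): 8 bp
  [168,177): 9 bp

[5,5,6,8,8,8,8,9,9,10,11,11,21,25,33]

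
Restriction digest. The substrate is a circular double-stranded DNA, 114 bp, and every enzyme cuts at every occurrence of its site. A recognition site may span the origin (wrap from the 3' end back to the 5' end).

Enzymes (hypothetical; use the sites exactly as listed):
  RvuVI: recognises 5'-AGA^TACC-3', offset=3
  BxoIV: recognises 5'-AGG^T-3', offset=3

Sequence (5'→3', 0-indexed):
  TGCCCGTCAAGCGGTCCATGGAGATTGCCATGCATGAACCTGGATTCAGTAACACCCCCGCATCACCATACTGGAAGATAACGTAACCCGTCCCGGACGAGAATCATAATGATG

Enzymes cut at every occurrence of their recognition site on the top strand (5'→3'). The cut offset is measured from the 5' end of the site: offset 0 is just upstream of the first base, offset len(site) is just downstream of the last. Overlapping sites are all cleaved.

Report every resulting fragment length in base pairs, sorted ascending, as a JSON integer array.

Site scan:
  RvuVI (AGATACC, off=3): no sites
  BxoIV (AGGT, off=3): no sites

All cut coordinates (distinct, sorted): ∅

Fragments:
  no cuts → one circular fragment of 114 bp

[114]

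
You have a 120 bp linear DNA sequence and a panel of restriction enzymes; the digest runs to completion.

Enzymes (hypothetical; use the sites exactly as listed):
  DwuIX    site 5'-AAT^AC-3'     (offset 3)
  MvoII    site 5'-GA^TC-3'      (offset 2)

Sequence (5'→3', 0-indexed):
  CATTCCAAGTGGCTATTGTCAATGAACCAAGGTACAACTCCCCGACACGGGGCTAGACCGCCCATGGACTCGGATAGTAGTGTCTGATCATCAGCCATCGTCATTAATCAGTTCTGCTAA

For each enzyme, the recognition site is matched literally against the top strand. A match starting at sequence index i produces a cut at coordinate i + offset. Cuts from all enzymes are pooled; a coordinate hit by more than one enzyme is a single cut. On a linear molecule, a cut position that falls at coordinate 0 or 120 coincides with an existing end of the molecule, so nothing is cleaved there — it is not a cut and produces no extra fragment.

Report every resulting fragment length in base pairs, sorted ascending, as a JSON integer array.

Per-enzyme occurrences:
  DwuIX (AATAC, off=3): no sites
  MvoII GATC/2: at [85] ⇒ [87]

All cut coordinates (distinct, sorted): [87]

Fragment lengths:
  [0,87): 87 bp
  [87,120): 33 bp

[33,87]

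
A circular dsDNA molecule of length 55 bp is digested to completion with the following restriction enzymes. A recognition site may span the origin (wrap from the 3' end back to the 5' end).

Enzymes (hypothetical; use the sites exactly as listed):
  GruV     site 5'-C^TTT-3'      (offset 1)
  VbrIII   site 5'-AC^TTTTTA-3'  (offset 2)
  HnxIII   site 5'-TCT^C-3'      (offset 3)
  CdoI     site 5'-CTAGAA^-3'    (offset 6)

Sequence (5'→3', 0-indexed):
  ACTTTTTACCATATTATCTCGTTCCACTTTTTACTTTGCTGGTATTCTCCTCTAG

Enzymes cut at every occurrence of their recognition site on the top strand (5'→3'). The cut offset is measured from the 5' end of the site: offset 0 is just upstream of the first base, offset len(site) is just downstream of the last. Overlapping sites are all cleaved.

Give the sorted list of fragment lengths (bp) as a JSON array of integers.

Site scan:
  GruV (CTTT, off=1): starts [1, 26, 33] → cuts [2, 27, 34]
  VbrIII (ACTTTTTA, off=2): starts [0, 25] → cuts [2, 27]
  HnxIII (TCTC, off=3): starts [16, 45] → cuts [19, 48]
  CdoI (CTAGAA, off=6): no sites

Pooled cuts: [2, 19, 27, 34, 48]

Fragment lengths:
  2→19: 17 bp
  19→27: 8 bp
  27→34: 7 bp
  34→48: 14 bp
  48→2 (wrap): 55-48+2 = 9 bp

[7,8,9,14,17]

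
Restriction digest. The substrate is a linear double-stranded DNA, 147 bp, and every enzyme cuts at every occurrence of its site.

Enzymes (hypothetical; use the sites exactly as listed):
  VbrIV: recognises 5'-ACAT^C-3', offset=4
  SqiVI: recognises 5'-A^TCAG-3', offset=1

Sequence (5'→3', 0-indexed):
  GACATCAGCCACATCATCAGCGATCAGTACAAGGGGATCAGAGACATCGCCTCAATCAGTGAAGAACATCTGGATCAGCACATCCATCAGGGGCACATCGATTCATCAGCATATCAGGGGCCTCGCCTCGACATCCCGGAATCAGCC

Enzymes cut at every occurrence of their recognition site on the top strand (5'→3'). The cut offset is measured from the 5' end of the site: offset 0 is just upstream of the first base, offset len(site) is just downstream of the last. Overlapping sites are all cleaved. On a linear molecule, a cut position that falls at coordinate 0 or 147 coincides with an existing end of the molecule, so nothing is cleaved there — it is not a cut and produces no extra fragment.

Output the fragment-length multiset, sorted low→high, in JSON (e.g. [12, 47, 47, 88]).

[1,2,3,4,5,6,7,7,7,8,8,9,9,10,12,14,14,21]

Scan for sites:
  VbrIV ACATC/4: at [1, 10, 43, 65, 79, 94, 130] ⇒ [5, 14, 47, 69, 83, 98, 134]
  SqiVI ATCAG/1: at [3, 15, 22, 36, 54, 73, 85, 104, 112, 140] ⇒ [4, 16, 23, 37, 55, 74, 86, 105, 113, 141]

Pooled cuts: [4, 5, 14, 16, 23, 37, 47, 55, 69, 74, 83, 86, 98, 105, 113, 134, 141]

Fragments:
  [0,4): 4 bp
  [4,5): 1 bp
  [5,14): 9 bp
  [14,16): 2 bp
  [16,23): 7 bp
  [23,37): 14 bp
  [37,47): 10 bp
  [47,55): 8 bp
  [55,69): 14 bp
  [69,74): 5 bp
  [74,83): 9 bp
  [83,86): 3 bp
  [86,98): 12 bp
  [98,105): 7 bp
  [105,113): 8 bp
  [113,134): 21 bp
  [134,141): 7 bp
  [141,147): 6 bp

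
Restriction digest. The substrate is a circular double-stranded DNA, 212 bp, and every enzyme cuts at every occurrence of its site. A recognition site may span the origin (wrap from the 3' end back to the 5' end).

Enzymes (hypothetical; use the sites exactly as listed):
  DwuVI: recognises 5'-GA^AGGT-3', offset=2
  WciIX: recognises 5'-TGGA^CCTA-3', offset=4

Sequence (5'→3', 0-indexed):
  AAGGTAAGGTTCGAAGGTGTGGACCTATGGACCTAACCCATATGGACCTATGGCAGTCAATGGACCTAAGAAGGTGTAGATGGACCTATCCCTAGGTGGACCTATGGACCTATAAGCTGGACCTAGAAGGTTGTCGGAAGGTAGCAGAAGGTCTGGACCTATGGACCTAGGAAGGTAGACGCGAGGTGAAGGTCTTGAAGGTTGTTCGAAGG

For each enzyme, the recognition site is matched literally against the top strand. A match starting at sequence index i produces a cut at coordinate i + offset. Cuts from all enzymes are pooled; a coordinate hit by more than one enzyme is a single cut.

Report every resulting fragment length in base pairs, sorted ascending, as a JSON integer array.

Site scan:
  DwuVI (GAAGGT, off=2): starts [12, 69, 125, 136, 146, 170, 187, 196, 211] → cuts [1, 14, 71, 127, 138, 148, 172, 189, 198]
  WciIX (TGGACCTA, off=4): starts [19, 27, 42, 60, 80, 96, 104, 117, 153, 161] → cuts [23, 31, 46, 64, 84, 100, 108, 121, 157, 165]

All cut coordinates (distinct, sorted): [1, 14, 23, 31, 46, 64, 71, 84, 100, 108, 121, 127, 138, 148, 157, 165, 172, 189, 198]

Fragments:
  1→14: 13 bp
  14→23: 9 bp
  23→31: 8 bp
  31→46: 15 bp
  46→64: 18 bp
  64→71: 7 bp
  71→84: 13 bp
  84→100: 16 bp
  100→108: 8 bp
  108→121: 13 bp
  121→127: 6 bp
  127→138: 11 bp
  138→148: 10 bp
  148→157: 9 bp
  157→165: 8 bp
  165→172: 7 bp
  172→189: 17 bp
  189→198: 9 bp
  198→1 (wrap): 212-198+1 = 15 bp

[6,7,7,8,8,8,9,9,9,10,11,13,13,13,15,15,16,17,18]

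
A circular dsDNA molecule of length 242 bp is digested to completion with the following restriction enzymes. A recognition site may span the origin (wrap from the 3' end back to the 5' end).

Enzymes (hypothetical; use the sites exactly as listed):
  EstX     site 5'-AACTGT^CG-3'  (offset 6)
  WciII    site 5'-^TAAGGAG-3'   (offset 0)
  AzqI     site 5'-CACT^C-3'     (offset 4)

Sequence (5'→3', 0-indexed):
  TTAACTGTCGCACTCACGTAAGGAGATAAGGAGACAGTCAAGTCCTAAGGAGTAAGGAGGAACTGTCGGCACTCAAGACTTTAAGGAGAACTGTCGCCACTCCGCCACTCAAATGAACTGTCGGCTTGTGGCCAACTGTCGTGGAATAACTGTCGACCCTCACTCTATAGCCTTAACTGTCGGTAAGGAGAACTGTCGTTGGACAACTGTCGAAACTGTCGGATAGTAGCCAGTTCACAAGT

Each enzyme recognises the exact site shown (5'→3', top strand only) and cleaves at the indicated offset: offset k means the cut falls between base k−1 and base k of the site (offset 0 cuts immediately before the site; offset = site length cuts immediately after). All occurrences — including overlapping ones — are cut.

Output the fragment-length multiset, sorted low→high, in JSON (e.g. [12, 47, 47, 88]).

Scan for sites:
  EstX AACTGTCG/6: at [2, 60, 88, 115, 133, 147, 174, 190, 204, 213] ⇒ [8, 66, 94, 121, 139, 153, 180, 196, 210, 219]
  WciII TAAGGAG/0: at [18, 26, 45, 52, 81, 183] ⇒ [18, 26, 45, 52, 81, 183]
  AzqI CACTC/4: at [10, 69, 97, 105, 160] ⇒ [14, 73, 101, 109, 164]

All cut coordinates (distinct, sorted): [8, 14, 18, 26, 45, 52, 66, 73, 81, 94, 101, 109, 121, 139, 153, 164, 180, 183, 196, 210, 219]

Fragments:
  8→14: 6 bp
  14→18: 4 bp
  18→26: 8 bp
  26→45: 19 bp
  45→52: 7 bp
  52→66: 14 bp
  66→73: 7 bp
  73→81: 8 bp
  81→94: 13 bp
  94→101: 7 bp
  101→109: 8 bp
  109→121: 12 bp
  121→139: 18 bp
  139→153: 14 bp
  153→164: 11 bp
  164→180: 16 bp
  180→183: 3 bp
  183→196: 13 bp
  196→210: 14 bp
  210→219: 9 bp
  219→8 (wrap): 242-219+8 = 31 bp

[3,4,6,7,7,7,8,8,8,9,11,12,13,13,14,14,14,16,18,19,31]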